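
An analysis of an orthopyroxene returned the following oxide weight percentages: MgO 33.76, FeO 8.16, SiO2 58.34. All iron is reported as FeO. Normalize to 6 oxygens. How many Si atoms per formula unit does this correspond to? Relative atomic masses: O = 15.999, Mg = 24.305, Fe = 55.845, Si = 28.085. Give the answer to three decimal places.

2.014 Si apfu

MgO (M=40.304): mol = 0.83763; Mg = 0.83763, O = 0.83763.
FeO (M=71.844): mol = 0.11358; Fe = 0.11358, O = 0.11358.
SiO2 (M=60.083): mol = 0.97099; Si = 0.97099, O = 1.94198.
ΣO = 2.89319; factor = 6/ΣO = 2.07384.
Si apfu = 0.97099 × 2.07384 = 2.014.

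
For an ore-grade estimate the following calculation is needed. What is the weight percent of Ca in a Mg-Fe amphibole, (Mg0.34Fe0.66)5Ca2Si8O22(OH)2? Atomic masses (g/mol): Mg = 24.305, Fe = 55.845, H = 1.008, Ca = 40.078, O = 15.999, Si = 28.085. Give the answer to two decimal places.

8.75 mass %

Molar mass of (Mg0.34Fe0.66)5Ca2Si8O22(OH)2: 1.70·24.305 + 3.30·55.845 + 2·40.078 + 8·28.085 + 24·15.999 + 2·1.008 = 916.435 g/mol.
Mass of Ca per formula unit: 2 × 40.078 = 80.156 g.
Weight fraction Ca = 80.156 / 916.435 = 0.0875.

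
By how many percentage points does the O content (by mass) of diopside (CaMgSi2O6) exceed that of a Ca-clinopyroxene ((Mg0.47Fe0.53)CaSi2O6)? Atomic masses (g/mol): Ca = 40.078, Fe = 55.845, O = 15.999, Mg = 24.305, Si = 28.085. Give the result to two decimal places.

M(CaMgSi2O6) = 216.547 g/mol, so wt% O = 95.994/216.547 × 100 = 44.33%.
M((Mg0.47Fe0.53)CaSi2O6) = 233.263 g/mol, so wt% O = 95.994/233.263 × 100 = 41.15%.
44.33 − 41.15 = 3.18 pp.

3.18 percentage points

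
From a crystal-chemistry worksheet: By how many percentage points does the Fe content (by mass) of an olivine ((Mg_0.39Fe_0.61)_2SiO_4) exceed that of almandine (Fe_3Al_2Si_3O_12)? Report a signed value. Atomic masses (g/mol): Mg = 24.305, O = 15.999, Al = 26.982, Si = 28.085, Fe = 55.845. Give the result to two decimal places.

M((Mg_0.39Fe_0.61)_2SiO_4) = 179.170 g/mol, so wt% Fe = 68.131/179.170 × 100 = 38.03%.
M(Fe_3Al_2Si_3O_12) = 497.742 g/mol, so wt% Fe = 167.535/497.742 × 100 = 33.66%.
38.03 − 33.66 = 4.37 pp.

4.37 percentage points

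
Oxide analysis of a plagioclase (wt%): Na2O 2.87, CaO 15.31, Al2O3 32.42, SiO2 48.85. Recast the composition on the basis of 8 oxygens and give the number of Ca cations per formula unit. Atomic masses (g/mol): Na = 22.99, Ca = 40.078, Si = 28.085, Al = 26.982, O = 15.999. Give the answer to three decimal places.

Na2O (M=61.979): mol = 0.04631; Na = 0.09262, O = 0.04631.
CaO (M=56.077): mol = 0.27302; Ca = 0.27302, O = 0.27302.
Al2O3 (M=101.961): mol = 0.31796; Al = 0.63592, O = 0.95388.
SiO2 (M=60.083): mol = 0.81304; Si = 0.81304, O = 1.62608.
ΣO = 2.89929; factor = 8/ΣO = 2.75930.
Ca apfu = 0.27302 × 2.75930 = 0.753.

0.753 Ca apfu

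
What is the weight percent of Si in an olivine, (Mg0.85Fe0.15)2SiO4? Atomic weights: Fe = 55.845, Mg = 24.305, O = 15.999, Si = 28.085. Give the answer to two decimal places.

18.70 weight percent

Molar mass of (Mg0.85Fe0.15)2SiO4: 1.70*24.305 + 0.30*55.845 + 1*28.085 + 4*15.999 = 150.153 g/mol.
Mass of Si per formula unit: 1 × 28.085 = 28.085 g.
Weight fraction Si = 28.085 / 150.153 = 0.1870.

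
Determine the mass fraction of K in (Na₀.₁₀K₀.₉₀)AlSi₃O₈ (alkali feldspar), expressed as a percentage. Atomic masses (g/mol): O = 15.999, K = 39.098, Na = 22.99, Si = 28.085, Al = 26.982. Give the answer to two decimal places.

Formula mass = 0.10*22.99 + 0.90*39.098 + 1*26.982 + 3*28.085 + 8*15.999 = 276.716 g/mol, of which 35.188 g is K.
So K makes up 35.188/276.716 = 0.1272 of the mass, i.e. 12.72%.

12.72 weight percent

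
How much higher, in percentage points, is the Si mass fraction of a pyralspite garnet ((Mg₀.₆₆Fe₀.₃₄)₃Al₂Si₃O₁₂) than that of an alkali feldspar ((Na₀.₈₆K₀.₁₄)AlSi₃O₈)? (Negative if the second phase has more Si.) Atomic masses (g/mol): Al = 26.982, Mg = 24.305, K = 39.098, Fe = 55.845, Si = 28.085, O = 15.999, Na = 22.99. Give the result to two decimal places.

First mineral: 84.255 g Si in 435.293 g formula = 19.36 wt% Si.
Second mineral: 84.255 g Si in 264.474 g formula = 31.86 wt% Si.
19.36% − 31.86% gives a difference of -12.50 percentage points.

-12.50 percentage points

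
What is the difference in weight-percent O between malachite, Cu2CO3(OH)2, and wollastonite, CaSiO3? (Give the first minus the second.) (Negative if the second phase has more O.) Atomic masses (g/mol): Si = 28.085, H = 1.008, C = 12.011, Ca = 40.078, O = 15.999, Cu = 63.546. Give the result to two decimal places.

First mineral: 79.995 g O in 221.114 g formula = 36.18 wt% O.
Second mineral: 47.997 g O in 116.160 g formula = 41.32 wt% O.
36.18% − 41.32% gives a difference of -5.14 percentage points.

-5.14 percentage points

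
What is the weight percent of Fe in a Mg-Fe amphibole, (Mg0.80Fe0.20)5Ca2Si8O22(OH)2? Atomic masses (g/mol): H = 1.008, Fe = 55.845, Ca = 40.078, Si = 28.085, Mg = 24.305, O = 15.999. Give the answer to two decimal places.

6.62 mass %

M((Mg0.80Fe0.20)5Ca2Si8O22(OH)2) = 843.893 g/mol.
Fe contributes 1 × 55.845 = 55.845 g per mole.
55.845/843.893 = 0.0662 → 6.62%.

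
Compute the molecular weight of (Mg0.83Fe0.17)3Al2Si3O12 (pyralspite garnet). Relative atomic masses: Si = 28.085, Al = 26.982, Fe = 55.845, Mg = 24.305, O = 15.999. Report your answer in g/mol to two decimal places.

M = 2.49*24.305 + 0.51*55.845 + 2*26.982 + 3*28.085 + 12*15.999

419.21 g/mol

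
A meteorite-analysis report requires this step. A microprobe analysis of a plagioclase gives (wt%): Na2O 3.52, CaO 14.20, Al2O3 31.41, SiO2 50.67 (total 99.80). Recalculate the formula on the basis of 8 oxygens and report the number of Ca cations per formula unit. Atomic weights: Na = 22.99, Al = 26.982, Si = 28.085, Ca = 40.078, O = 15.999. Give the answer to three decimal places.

Na2O (M=61.979): mol = 0.05679; Na = 0.11358, O = 0.05679.
CaO (M=56.077): mol = 0.25322; Ca = 0.25322, O = 0.25322.
Al2O3 (M=101.961): mol = 0.30806; Al = 0.61612, O = 0.92418.
SiO2 (M=60.083): mol = 0.84333; Si = 0.84333, O = 1.68666.
ΣO = 2.92085; factor = 8/ΣO = 2.73893.
Ca apfu = 0.25322 × 2.73893 = 0.694.

0.694 Ca apfu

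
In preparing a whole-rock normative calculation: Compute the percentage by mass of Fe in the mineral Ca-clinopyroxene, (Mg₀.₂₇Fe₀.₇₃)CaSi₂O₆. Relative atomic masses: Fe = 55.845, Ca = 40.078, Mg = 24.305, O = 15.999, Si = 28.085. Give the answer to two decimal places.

Formula mass = 0.27×24.305 + 0.73×55.845 + 1×40.078 + 2×28.085 + 6×15.999 = 239.571 g/mol, of which 40.767 g is Fe.
So Fe makes up 40.767/239.571 = 0.1702 of the mass, i.e. 17.02%.

17.02 wt%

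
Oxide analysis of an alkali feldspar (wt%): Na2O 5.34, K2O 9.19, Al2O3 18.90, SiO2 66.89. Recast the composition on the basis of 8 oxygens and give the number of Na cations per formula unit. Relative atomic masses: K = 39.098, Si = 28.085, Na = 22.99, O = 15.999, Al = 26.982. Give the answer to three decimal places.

0.465 Na apfu

Na2O (M=61.979): mol = 0.08616; Na = 0.17232, O = 0.08616.
K2O (M=94.195): mol = 0.09756; K = 0.19512, O = 0.09756.
Al2O3 (M=101.961): mol = 0.18536; Al = 0.37072, O = 0.55608.
SiO2 (M=60.083): mol = 1.11329; Si = 1.11329, O = 2.22658.
ΣO = 2.96638; factor = 8/ΣO = 2.69689.
Na apfu = 0.17232 × 2.69689 = 0.465.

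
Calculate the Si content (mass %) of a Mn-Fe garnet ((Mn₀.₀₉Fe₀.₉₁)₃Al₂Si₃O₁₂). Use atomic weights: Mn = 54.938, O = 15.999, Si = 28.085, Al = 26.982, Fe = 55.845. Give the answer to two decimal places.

16.94 mass %

M((Mn₀.₀₉Fe₀.₉₁)₃Al₂Si₃O₁₂) = 497.497 g/mol.
Si contributes 3 × 28.085 = 84.255 g per mole.
84.255/497.497 = 0.1694 → 16.94%.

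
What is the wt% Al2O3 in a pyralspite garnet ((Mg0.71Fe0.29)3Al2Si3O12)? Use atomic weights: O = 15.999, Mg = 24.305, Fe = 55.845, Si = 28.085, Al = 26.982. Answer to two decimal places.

23.68 wt%

Molar mass of (Mg0.71Fe0.29)3Al2Si3O12 = 2.13·24.305 + 0.87·55.845 + 2·26.982 + 3·28.085 + 12·15.999 = 430.562 g/mol.
Each formula unit contains 2 Al, equivalent to 2/2 = 1.0000 mol Al2O3.
M(Al2O3) = 2×26.982 + 3×15.999 = 101.961 g/mol.
Mass of Al2O3 per formula unit = 1.0000 × 101.961 = 101.961 g.
Al2O3 wt% = 101.961 / 430.562 × 100 = 23.68%.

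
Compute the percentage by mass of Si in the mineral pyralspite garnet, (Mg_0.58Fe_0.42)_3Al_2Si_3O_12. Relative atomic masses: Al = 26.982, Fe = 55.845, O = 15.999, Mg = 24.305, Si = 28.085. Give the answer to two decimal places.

19.03 wt%

Formula mass = 1.74×24.305 + 1.26×55.845 + 2×26.982 + 3×28.085 + 12×15.999 = 442.862 g/mol, of which 84.255 g is Si.
So Si makes up 84.255/442.862 = 0.1903 of the mass, i.e. 19.03%.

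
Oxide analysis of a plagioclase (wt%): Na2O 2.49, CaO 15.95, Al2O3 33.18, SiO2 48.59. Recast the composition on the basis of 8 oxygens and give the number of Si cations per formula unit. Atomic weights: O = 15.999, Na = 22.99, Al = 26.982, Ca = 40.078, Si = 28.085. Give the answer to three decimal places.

Na2O: 2.49/61.979 = 0.04017 mol → 0.08034 mol Na, 0.04017 mol O.
CaO: 15.95/56.077 = 0.28443 mol → 0.28443 mol Ca, 0.28443 mol O.
Al2O3: 33.18/101.961 = 0.32542 mol → 0.65084 mol Al, 0.97626 mol O.
SiO2: 48.59/60.083 = 0.80871 mol → 0.80871 mol Si, 1.61742 mol O.
Total oxygen = 2.91828 mol. Normalization factor = 8/2.91828 = 2.74134.
Si per 8 O = 0.80871 × 2.74134 = 2.217.

2.217 Si apfu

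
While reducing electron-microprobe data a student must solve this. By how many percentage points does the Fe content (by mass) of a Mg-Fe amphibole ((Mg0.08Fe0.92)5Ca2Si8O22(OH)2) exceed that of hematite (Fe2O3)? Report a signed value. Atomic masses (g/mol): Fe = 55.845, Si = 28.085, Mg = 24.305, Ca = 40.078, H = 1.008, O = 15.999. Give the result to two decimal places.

First mineral: 256.887 g Fe in 957.437 g formula = 26.83 wt% Fe.
Second mineral: 111.690 g Fe in 159.687 g formula = 69.94 wt% Fe.
26.83% − 69.94% gives a difference of -43.11 percentage points.

-43.11 percentage points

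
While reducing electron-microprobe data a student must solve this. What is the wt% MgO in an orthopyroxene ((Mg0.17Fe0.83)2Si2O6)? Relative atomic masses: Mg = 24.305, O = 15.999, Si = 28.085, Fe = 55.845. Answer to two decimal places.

5.41 wt%

M((Mg0.17Fe0.83)2Si2O6) = 253.130 g/mol; M(MgO) = 40.304 g/mol.
Moles MgO per formula unit = 0.34 Mg ÷ 1 = 0.3400.
MgO fraction = (0.3400 × 40.304) / 253.130 = 13.703/253.130 = 0.0541.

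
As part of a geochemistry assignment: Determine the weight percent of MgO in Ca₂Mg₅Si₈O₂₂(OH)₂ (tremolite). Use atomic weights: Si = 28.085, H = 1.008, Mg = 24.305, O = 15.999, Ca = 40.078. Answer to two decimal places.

Formula mass = 812.353 g/mol.
5 Mg → 5.0000 mol MgO per formula unit; M(MgO) = 40.304, so MgO mass = 201.520 g.
201.520/812.353 × 100 = 24.81 wt%.

24.81 wt%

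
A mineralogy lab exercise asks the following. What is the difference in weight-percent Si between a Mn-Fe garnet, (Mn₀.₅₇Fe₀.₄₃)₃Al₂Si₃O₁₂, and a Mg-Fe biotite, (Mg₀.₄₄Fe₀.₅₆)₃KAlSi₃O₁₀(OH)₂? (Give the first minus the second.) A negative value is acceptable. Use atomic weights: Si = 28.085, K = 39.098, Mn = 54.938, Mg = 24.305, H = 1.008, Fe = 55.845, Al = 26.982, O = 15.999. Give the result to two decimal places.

M((Mn₀.₅₇Fe₀.₄₃)₃Al₂Si₃O₁₂) = 496.191 g/mol, so wt% Si = 84.255/496.191 × 100 = 16.98%.
M((Mg₀.₄₄Fe₀.₅₆)₃KAlSi₃O₁₀(OH)₂) = 470.241 g/mol, so wt% Si = 84.255/470.241 × 100 = 17.92%.
16.98 − 17.92 = -0.94 pp.

-0.94 percentage points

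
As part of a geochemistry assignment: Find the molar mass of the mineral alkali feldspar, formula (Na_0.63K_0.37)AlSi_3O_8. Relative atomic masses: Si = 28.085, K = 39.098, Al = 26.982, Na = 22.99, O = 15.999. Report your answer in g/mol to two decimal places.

Na: 0.63 × 22.99 = 14.4837
K: 0.37 × 39.098 = 14.4663
Al: 1 × 26.982 = 26.9820
Si: 3 × 28.085 = 84.2550
O: 8 × 15.999 = 127.9920
Summing the contributions gives the formula mass.

268.18 g/mol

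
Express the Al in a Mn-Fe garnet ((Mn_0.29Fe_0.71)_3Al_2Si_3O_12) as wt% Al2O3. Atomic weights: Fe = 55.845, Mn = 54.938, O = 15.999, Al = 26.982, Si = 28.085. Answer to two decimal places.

Formula mass = 496.953 g/mol.
2 Al → 1.0000 mol Al2O3 per formula unit; M(Al2O3) = 101.961, so Al2O3 mass = 101.961 g.
101.961/496.953 × 100 = 20.52 wt%.

20.52 wt%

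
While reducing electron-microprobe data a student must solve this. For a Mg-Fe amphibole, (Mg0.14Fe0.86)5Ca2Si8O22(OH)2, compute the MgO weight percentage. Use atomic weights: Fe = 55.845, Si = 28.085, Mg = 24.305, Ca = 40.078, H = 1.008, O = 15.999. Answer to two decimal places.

M((Mg0.14Fe0.86)5Ca2Si8O22(OH)2) = 947.975 g/mol; M(MgO) = 40.304 g/mol.
Moles MgO per formula unit = 0.70 Mg ÷ 1 = 0.7000.
MgO fraction = (0.7000 × 40.304) / 947.975 = 28.213/947.975 = 0.0298.

2.98 wt%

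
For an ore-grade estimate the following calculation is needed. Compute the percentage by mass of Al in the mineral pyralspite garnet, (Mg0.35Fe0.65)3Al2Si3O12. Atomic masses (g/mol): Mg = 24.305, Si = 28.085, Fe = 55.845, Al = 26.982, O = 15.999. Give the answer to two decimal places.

11.61 mass %

Molar mass of (Mg0.35Fe0.65)3Al2Si3O12: 1.05*24.305 + 1.95*55.845 + 2*26.982 + 3*28.085 + 12*15.999 = 464.625 g/mol.
Mass of Al per formula unit: 2 × 26.982 = 53.964 g.
Weight fraction Al = 53.964 / 464.625 = 0.1161.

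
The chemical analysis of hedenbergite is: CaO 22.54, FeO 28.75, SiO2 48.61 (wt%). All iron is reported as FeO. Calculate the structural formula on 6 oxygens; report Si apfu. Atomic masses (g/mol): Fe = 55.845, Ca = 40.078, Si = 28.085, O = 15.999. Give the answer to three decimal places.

2.006 Si apfu

CaO (M=56.077): mol = 0.40195; Ca = 0.40195, O = 0.40195.
FeO (M=71.844): mol = 0.40017; Fe = 0.40017, O = 0.40017.
SiO2 (M=60.083): mol = 0.80905; Si = 0.80905, O = 1.61810.
ΣO = 2.42022; factor = 6/ΣO = 2.47911.
Si apfu = 0.80905 × 2.47911 = 2.006.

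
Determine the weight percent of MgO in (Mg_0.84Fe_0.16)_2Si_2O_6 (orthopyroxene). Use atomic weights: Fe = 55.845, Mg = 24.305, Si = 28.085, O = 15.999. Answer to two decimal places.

Formula mass = 210.867 g/mol.
1.68 Mg → 1.6800 mol MgO per formula unit; M(MgO) = 40.304, so MgO mass = 67.711 g.
67.711/210.867 × 100 = 32.11 wt%.

32.11 wt%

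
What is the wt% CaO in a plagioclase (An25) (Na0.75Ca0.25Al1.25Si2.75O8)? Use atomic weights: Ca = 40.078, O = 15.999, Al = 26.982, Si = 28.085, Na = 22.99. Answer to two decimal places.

Molar mass of Na0.75Ca0.25Al1.25Si2.75O8 = 0.75×22.99 + 0.25×40.078 + 1.25×26.982 + 2.75×28.085 + 8×15.999 = 266.215 g/mol.
Each formula unit contains 0.25 Ca, equivalent to 0.25/1 = 0.2500 mol CaO.
M(CaO) = 1×40.078 + 1×15.999 = 56.077 g/mol.
Mass of CaO per formula unit = 0.2500 × 56.077 = 14.019 g.
CaO wt% = 14.019 / 266.215 × 100 = 5.27%.

5.27 wt%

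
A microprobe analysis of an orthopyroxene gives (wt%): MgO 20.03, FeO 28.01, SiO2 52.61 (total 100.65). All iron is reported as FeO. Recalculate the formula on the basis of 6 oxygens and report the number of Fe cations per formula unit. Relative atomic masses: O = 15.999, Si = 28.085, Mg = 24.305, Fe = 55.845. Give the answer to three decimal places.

0.887 Fe apfu

20.03 wt% MgO ÷ 40.304 g/mol = 0.49697 mol, giving 0.49697 Mg and 0.49697 O.
28.01 wt% FeO ÷ 71.844 g/mol = 0.38987 mol, giving 0.38987 Fe and 0.38987 O.
52.61 wt% SiO2 ÷ 60.083 g/mol = 0.87562 mol, giving 0.87562 Si and 1.75124 O.
Oxygen sums to 2.63808; scaling by 6/2.63808 = 2.27438 puts the formula on 6 O.
Fe: 0.38987 × 2.27438 = 0.887 atoms per formula unit.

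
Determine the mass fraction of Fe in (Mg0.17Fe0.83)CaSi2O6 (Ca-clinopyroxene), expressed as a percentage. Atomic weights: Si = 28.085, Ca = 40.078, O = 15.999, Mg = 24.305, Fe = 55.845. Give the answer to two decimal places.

Molar mass of (Mg0.17Fe0.83)CaSi2O6: 0.17×24.305 + 0.83×55.845 + 1×40.078 + 2×28.085 + 6×15.999 = 242.725 g/mol.
Mass of Fe per formula unit: 0.83 × 55.845 = 46.351 g.
Weight fraction Fe = 46.351 / 242.725 = 0.1910.

19.10 wt%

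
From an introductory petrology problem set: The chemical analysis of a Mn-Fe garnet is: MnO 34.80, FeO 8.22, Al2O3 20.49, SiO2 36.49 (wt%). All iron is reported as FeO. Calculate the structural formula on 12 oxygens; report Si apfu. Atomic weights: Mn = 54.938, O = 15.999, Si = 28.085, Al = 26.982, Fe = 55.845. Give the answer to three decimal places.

3.008 Si apfu

MnO (M=70.937): mol = 0.49058; Mn = 0.49058, O = 0.49058.
FeO (M=71.844): mol = 0.11441; Fe = 0.11441, O = 0.11441.
Al2O3 (M=101.961): mol = 0.20096; Al = 0.40192, O = 0.60288.
SiO2 (M=60.083): mol = 0.60733; Si = 0.60733, O = 1.21466.
ΣO = 2.42253; factor = 12/ΣO = 4.95350.
Si apfu = 0.60733 × 4.95350 = 3.008.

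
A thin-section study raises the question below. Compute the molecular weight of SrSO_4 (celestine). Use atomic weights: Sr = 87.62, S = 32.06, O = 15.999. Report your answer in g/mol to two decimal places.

The formula mass is the sum 1×87.62 + 1×32.06 + 4×15.999.

183.68 g/mol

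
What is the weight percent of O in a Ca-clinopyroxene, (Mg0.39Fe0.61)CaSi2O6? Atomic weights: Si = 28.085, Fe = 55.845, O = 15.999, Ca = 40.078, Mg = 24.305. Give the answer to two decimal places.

40.71 weight percent

Formula mass = 0.39*24.305 + 0.61*55.845 + 1*40.078 + 2*28.085 + 6*15.999 = 235.786 g/mol, of which 95.994 g is O.
So O makes up 95.994/235.786 = 0.4071 of the mass, i.e. 40.71%.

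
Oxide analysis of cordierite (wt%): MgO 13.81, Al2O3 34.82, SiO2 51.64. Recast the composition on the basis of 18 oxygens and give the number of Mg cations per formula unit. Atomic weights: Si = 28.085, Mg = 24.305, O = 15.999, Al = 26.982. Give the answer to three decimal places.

MgO (M=40.304): mol = 0.34265; Mg = 0.34265, O = 0.34265.
Al2O3 (M=101.961): mol = 0.34150; Al = 0.68300, O = 1.02450.
SiO2 (M=60.083): mol = 0.85948; Si = 0.85948, O = 1.71896.
ΣO = 3.08611; factor = 18/ΣO = 5.83259.
Mg apfu = 0.34265 × 5.83259 = 1.999.

1.999 Mg apfu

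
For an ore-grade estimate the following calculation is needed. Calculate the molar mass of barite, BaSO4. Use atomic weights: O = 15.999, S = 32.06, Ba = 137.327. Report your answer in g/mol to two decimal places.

The formula mass is the sum 1*137.327 + 1*32.06 + 4*15.999.

233.38 g/mol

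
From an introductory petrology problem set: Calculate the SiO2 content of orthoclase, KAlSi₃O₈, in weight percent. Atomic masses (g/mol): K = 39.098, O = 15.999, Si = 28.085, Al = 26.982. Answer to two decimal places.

64.76 wt%

Molar mass of KAlSi₃O₈ = 1*39.098 + 1*26.982 + 3*28.085 + 8*15.999 = 278.327 g/mol.
Each formula unit contains 3 Si, equivalent to 3/1 = 3.0000 mol SiO2.
M(SiO2) = 1×28.085 + 2×15.999 = 60.083 g/mol.
Mass of SiO2 per formula unit = 3.0000 × 60.083 = 180.249 g.
SiO2 wt% = 180.249 / 278.327 × 100 = 64.76%.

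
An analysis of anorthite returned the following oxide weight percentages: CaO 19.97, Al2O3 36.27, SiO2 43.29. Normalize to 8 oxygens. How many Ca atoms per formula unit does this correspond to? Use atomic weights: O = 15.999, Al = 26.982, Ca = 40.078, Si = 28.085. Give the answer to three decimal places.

CaO: 19.97/56.077 = 0.35612 mol → 0.35612 mol Ca, 0.35612 mol O.
Al2O3: 36.27/101.961 = 0.35572 mol → 0.71144 mol Al, 1.06716 mol O.
SiO2: 43.29/60.083 = 0.72050 mol → 0.72050 mol Si, 1.44100 mol O.
Total oxygen = 2.86428 mol. Normalization factor = 8/2.86428 = 2.79302.
Ca per 8 O = 0.35612 × 2.79302 = 0.995.

0.995 Ca apfu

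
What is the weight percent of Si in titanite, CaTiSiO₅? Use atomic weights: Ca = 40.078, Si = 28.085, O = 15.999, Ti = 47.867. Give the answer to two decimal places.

Molar mass of CaTiSiO₅: 1·40.078 + 1·47.867 + 1·28.085 + 5·15.999 = 196.025 g/mol.
Mass of Si per formula unit: 1 × 28.085 = 28.085 g.
Weight fraction Si = 28.085 / 196.025 = 0.1433.

14.33 weight percent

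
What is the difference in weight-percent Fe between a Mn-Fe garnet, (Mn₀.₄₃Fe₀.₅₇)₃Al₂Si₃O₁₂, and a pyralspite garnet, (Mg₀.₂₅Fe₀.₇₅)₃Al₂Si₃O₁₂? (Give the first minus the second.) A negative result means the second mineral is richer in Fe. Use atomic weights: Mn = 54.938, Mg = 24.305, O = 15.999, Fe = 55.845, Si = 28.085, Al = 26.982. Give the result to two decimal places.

First mineral: 95.495 g Fe in 496.572 g formula = 19.23 wt% Fe.
Second mineral: 125.651 g Fe in 474.087 g formula = 26.50 wt% Fe.
19.23% − 26.50% gives a difference of -7.27 percentage points.

-7.27 percentage points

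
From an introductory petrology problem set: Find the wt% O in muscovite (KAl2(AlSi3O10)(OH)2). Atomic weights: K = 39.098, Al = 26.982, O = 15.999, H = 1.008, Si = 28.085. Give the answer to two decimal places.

Formula mass = 1*39.098 + 3*26.982 + 3*28.085 + 12*15.999 + 2*1.008 = 398.303 g/mol, of which 191.988 g is O.
So O makes up 191.988/398.303 = 0.4820 of the mass, i.e. 48.20%.

48.20 wt%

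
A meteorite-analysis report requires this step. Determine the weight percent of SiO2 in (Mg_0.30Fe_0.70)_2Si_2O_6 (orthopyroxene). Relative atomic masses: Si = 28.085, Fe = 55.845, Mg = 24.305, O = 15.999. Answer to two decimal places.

49.06 wt%

M((Mg_0.30Fe_0.70)_2Si_2O_6) = 244.930 g/mol; M(SiO2) = 60.083 g/mol.
Moles SiO2 per formula unit = 2 Si ÷ 1 = 2.0000.
SiO2 fraction = (2.0000 × 60.083) / 244.930 = 120.166/244.930 = 0.4906.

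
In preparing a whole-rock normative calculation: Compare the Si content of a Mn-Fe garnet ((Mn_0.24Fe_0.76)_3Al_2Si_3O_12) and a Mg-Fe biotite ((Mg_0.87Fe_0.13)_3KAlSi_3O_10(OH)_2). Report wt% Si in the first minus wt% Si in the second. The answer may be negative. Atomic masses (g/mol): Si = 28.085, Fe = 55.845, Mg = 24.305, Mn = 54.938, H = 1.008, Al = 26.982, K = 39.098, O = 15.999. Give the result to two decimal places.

First mineral: 84.255 g Si in 497.089 g formula = 16.95 wt% Si.
Second mineral: 84.255 g Si in 429.555 g formula = 19.61 wt% Si.
16.95% − 19.61% gives a difference of -2.66 percentage points.

-2.66 percentage points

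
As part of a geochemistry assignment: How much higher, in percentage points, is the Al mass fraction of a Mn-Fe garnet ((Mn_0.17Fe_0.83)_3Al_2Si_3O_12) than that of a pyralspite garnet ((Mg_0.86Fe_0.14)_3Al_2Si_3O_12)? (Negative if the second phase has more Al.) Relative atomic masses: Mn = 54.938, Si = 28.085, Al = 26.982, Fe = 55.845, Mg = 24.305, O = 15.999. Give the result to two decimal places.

-2.11 percentage points

Al in (Mn_0.17Fe_0.83)_3Al_2Si_3O_12: molar mass 497.279 g/mol; 2×26.982 = 53.964 g → 10.85 wt%.
Al in (Mg_0.86Fe_0.14)_3Al_2Si_3O_12: molar mass 416.369 g/mol; 2×26.982 = 53.964 g → 12.96 wt%.
Difference = 10.85 − 12.96 = -2.11 percentage points.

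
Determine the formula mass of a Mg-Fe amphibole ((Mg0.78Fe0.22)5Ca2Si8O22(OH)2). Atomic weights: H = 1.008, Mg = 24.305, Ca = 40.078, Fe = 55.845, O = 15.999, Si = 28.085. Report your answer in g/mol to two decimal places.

847.05 g/mol

M = 3.90*24.305 + 1.10*55.845 + 2*40.078 + 8*28.085 + 24*15.999 + 2*1.008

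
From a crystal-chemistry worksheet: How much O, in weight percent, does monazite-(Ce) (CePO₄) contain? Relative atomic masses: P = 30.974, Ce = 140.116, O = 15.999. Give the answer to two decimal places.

Formula mass = 1*140.116 + 1*30.974 + 4*15.999 = 235.086 g/mol, of which 63.996 g is O.
So O makes up 63.996/235.086 = 0.2722 of the mass, i.e. 27.22%.

27.22 weight percent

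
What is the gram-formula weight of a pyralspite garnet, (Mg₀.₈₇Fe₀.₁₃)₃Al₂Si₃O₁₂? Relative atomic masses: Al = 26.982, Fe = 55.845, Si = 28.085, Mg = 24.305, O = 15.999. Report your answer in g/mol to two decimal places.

415.42 g/mol

The formula mass is the sum 2.61×24.305 + 0.39×55.845 + 2×26.982 + 3×28.085 + 12×15.999.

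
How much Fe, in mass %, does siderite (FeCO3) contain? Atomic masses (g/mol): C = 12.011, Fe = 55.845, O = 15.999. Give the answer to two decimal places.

Formula mass = 1·55.845 + 1·12.011 + 3·15.999 = 115.853 g/mol, of which 55.845 g is Fe.
So Fe makes up 55.845/115.853 = 0.4820 of the mass, i.e. 48.20%.

48.20 mass %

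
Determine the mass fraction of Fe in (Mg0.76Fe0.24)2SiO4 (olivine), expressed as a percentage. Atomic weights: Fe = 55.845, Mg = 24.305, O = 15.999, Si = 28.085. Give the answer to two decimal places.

Formula mass = 1.52*24.305 + 0.48*55.845 + 1*28.085 + 4*15.999 = 155.830 g/mol, of which 26.806 g is Fe.
So Fe makes up 26.806/155.830 = 0.1720 of the mass, i.e. 17.20%.

17.20 weight percent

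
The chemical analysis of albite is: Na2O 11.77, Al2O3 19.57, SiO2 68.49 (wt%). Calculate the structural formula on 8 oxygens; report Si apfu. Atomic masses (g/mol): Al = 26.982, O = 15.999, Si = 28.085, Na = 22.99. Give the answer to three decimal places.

11.77 wt% Na2O ÷ 61.979 g/mol = 0.18990 mol, giving 0.37980 Na and 0.18990 O.
19.57 wt% Al2O3 ÷ 101.961 g/mol = 0.19194 mol, giving 0.38388 Al and 0.57582 O.
68.49 wt% SiO2 ÷ 60.083 g/mol = 1.13992 mol, giving 1.13992 Si and 2.27984 O.
Oxygen sums to 3.04556; scaling by 8/3.04556 = 2.62677 puts the formula on 8 O.
Si: 1.13992 × 2.62677 = 2.994 atoms per formula unit.

2.994 Si apfu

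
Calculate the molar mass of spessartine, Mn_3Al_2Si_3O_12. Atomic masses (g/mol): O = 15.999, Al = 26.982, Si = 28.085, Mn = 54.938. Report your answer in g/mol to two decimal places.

495.02 g/mol

The formula mass is the sum 3(54.938) + 2(26.982) + 3(28.085) + 12(15.999).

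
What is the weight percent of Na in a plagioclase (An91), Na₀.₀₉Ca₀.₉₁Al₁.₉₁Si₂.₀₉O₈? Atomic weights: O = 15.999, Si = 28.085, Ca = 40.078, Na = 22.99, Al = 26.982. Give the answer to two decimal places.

M(Na₀.₀₉Ca₀.₉₁Al₁.₉₁Si₂.₀₉O₈) = 276.765 g/mol.
Na contributes 0.09 × 22.99 = 2.069 g per mole.
2.069/276.765 = 0.0075 → 0.75%.

0.75 weight percent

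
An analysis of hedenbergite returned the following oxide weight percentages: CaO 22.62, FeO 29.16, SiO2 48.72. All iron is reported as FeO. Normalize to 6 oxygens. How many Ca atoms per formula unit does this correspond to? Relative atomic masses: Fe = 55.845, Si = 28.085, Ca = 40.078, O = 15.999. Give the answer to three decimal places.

CaO (M=56.077): mol = 0.40337; Ca = 0.40337, O = 0.40337.
FeO (M=71.844): mol = 0.40588; Fe = 0.40588, O = 0.40588.
SiO2 (M=60.083): mol = 0.81088; Si = 0.81088, O = 1.62176.
ΣO = 2.43101; factor = 6/ΣO = 2.46811.
Ca apfu = 0.40337 × 2.46811 = 0.996.

0.996 Ca apfu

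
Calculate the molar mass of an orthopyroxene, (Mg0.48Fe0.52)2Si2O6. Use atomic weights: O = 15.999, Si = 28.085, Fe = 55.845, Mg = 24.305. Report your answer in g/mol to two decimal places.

Mg: 0.96 × 24.305 = 23.3328
Fe: 1.04 × 55.845 = 58.0788
Si: 2 × 28.085 = 56.1700
O: 6 × 15.999 = 95.9940
Summing the contributions gives the formula mass.

233.58 g/mol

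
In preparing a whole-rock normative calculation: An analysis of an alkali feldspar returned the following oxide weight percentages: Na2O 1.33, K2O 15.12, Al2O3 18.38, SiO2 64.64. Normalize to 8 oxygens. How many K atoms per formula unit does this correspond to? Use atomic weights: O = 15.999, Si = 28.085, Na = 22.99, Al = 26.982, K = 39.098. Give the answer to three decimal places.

0.893 K apfu

1.33 wt% Na2O ÷ 61.979 g/mol = 0.02146 mol, giving 0.04292 Na and 0.02146 O.
15.12 wt% K2O ÷ 94.195 g/mol = 0.16052 mol, giving 0.32104 K and 0.16052 O.
18.38 wt% Al2O3 ÷ 101.961 g/mol = 0.18027 mol, giving 0.36054 Al and 0.54081 O.
64.64 wt% SiO2 ÷ 60.083 g/mol = 1.07585 mol, giving 1.07585 Si and 2.15170 O.
Oxygen sums to 2.87449; scaling by 8/2.87449 = 2.78310 puts the formula on 8 O.
K: 0.32104 × 2.78310 = 0.893 atoms per formula unit.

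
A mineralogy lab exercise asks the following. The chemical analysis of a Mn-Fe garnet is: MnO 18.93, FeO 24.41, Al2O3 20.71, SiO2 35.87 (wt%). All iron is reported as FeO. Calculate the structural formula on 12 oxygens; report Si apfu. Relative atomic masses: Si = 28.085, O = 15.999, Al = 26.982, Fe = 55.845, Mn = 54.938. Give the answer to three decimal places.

2.973 Si apfu

MnO (M=70.937): mol = 0.26686; Mn = 0.26686, O = 0.26686.
FeO (M=71.844): mol = 0.33976; Fe = 0.33976, O = 0.33976.
Al2O3 (M=101.961): mol = 0.20312; Al = 0.40624, O = 0.60936.
SiO2 (M=60.083): mol = 0.59701; Si = 0.59701, O = 1.19402.
ΣO = 2.41000; factor = 12/ΣO = 4.97925.
Si apfu = 0.59701 × 4.97925 = 2.973.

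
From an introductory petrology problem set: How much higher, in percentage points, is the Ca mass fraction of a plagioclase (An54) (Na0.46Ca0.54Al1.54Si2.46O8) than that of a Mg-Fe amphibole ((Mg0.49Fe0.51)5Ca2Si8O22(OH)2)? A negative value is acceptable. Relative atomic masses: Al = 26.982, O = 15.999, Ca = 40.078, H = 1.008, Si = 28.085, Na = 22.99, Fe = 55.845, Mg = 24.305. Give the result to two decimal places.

-0.99 percentage points

Ca in Na0.46Ca0.54Al1.54Si2.46O8: molar mass 270.851 g/mol; 0.54×40.078 = 21.642 g → 7.99 wt%.
Ca in (Mg0.49Fe0.51)5Ca2Si8O22(OH)2: molar mass 892.780 g/mol; 2×40.078 = 80.156 g → 8.98 wt%.
Difference = 7.99 − 8.98 = -0.99 percentage points.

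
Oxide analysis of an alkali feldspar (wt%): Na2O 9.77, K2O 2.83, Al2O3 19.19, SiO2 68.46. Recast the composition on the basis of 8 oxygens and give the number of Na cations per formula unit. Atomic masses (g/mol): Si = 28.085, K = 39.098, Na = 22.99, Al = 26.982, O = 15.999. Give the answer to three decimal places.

0.832 Na apfu

Na2O: 9.77/61.979 = 0.15763 mol → 0.31526 mol Na, 0.15763 mol O.
K2O: 2.83/94.195 = 0.03004 mol → 0.06008 mol K, 0.03004 mol O.
Al2O3: 19.19/101.961 = 0.18821 mol → 0.37642 mol Al, 0.56463 mol O.
SiO2: 68.46/60.083 = 1.13942 mol → 1.13942 mol Si, 2.27884 mol O.
Total oxygen = 3.03114 mol. Normalization factor = 8/3.03114 = 2.63927.
Na per 8 O = 0.31526 × 2.63927 = 0.832.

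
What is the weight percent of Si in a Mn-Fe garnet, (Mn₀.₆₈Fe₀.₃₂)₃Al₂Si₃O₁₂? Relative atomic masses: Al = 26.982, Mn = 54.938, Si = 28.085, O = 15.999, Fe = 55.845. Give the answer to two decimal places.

16.99 mass %

Formula mass = 2.04×54.938 + 0.96×55.845 + 2×26.982 + 3×28.085 + 12×15.999 = 495.892 g/mol, of which 84.255 g is Si.
So Si makes up 84.255/495.892 = 0.1699 of the mass, i.e. 16.99%.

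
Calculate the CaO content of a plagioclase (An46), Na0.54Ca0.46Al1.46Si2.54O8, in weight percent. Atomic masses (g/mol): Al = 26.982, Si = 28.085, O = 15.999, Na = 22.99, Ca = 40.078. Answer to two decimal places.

9.57 wt%

M(Na0.54Ca0.46Al1.46Si2.54O8) = 269.572 g/mol; M(CaO) = 56.077 g/mol.
Moles CaO per formula unit = 0.46 Ca ÷ 1 = 0.4600.
CaO fraction = (0.4600 × 56.077) / 269.572 = 25.795/269.572 = 0.0957.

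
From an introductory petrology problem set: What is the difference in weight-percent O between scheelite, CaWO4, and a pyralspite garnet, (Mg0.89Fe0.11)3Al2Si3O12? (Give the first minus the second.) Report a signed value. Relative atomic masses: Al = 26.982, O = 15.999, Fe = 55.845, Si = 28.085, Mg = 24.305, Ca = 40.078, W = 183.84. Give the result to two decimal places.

-24.20 percentage points

M(CaWO4) = 287.914 g/mol, so wt% O = 63.996/287.914 × 100 = 22.23%.
M((Mg0.89Fe0.11)3Al2Si3O12) = 413.530 g/mol, so wt% O = 191.988/413.530 × 100 = 46.43%.
22.23 − 46.43 = -24.20 pp.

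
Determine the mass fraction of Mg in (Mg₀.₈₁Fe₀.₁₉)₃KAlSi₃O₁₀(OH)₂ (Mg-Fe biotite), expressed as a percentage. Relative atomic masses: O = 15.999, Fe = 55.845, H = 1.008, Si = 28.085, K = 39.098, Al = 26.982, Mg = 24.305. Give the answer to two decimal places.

13.57 weight percent

Formula mass = 2.43*24.305 + 0.57*55.845 + 1*39.098 + 1*26.982 + 3*28.085 + 12*15.999 + 2*1.008 = 435.232 g/mol, of which 59.061 g is Mg.
So Mg makes up 59.061/435.232 = 0.1357 of the mass, i.e. 13.57%.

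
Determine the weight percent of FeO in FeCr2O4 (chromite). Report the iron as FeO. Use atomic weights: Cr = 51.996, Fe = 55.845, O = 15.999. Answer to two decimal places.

32.10 wt%

M(FeCr2O4) = 223.833 g/mol; M(FeO) = 71.844 g/mol.
Moles FeO per formula unit = 1 Fe ÷ 1 = 1.0000.
FeO fraction = (1.0000 × 71.844) / 223.833 = 71.844/223.833 = 0.3210.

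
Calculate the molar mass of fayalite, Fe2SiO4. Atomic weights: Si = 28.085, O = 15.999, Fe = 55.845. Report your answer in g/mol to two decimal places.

The formula mass is the sum 2×55.845 + 1×28.085 + 4×15.999.

203.77 g/mol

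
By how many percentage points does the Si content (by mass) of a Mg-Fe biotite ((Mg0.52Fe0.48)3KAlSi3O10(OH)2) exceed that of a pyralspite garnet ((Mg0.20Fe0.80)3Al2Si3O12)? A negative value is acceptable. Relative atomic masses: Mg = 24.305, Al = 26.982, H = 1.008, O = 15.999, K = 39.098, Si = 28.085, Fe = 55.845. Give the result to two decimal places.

0.61 percentage points

Si in (Mg0.52Fe0.48)3KAlSi3O10(OH)2: molar mass 462.672 g/mol; 3×28.085 = 84.255 g → 18.21 wt%.
Si in (Mg0.20Fe0.80)3Al2Si3O12: molar mass 478.818 g/mol; 3×28.085 = 84.255 g → 17.60 wt%.
Difference = 18.21 − 17.60 = 0.61 percentage points.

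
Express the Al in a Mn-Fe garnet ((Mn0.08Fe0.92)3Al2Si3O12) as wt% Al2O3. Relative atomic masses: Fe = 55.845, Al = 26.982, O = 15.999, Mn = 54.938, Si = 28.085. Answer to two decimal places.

20.49 wt%

Molar mass of (Mn0.08Fe0.92)3Al2Si3O12 = 0.24*54.938 + 2.76*55.845 + 2*26.982 + 3*28.085 + 12*15.999 = 497.524 g/mol.
Each formula unit contains 2 Al, equivalent to 2/2 = 1.0000 mol Al2O3.
M(Al2O3) = 2×26.982 + 3×15.999 = 101.961 g/mol.
Mass of Al2O3 per formula unit = 1.0000 × 101.961 = 101.961 g.
Al2O3 wt% = 101.961 / 497.524 × 100 = 20.49%.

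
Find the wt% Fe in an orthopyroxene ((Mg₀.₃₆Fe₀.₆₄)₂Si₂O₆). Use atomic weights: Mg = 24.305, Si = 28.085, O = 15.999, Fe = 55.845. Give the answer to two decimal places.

Molar mass of (Mg₀.₃₆Fe₀.₆₄)₂Si₂O₆: 0.72×24.305 + 1.28×55.845 + 2×28.085 + 6×15.999 = 241.145 g/mol.
Mass of Fe per formula unit: 1.28 × 55.845 = 71.482 g.
Weight fraction Fe = 71.482 / 241.145 = 0.2964.

29.64 wt%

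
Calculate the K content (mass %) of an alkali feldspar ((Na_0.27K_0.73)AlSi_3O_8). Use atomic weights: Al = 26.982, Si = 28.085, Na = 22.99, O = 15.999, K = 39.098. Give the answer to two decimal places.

10.42 mass %

Molar mass of (Na_0.27K_0.73)AlSi_3O_8: 0.27×22.99 + 0.73×39.098 + 1×26.982 + 3×28.085 + 8×15.999 = 273.978 g/mol.
Mass of K per formula unit: 0.73 × 39.098 = 28.542 g.
Weight fraction K = 28.542 / 273.978 = 0.1042.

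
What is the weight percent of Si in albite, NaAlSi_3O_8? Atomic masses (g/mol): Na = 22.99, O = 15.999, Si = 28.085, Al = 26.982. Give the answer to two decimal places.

32.13 mass %

Formula mass = 1*22.99 + 1*26.982 + 3*28.085 + 8*15.999 = 262.219 g/mol, of which 84.255 g is Si.
So Si makes up 84.255/262.219 = 0.3213 of the mass, i.e. 32.13%.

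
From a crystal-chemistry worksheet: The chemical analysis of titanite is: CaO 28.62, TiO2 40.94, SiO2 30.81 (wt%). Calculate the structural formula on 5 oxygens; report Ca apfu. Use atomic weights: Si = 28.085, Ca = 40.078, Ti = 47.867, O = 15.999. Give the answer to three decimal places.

CaO (M=56.077): mol = 0.51037; Ca = 0.51037, O = 0.51037.
TiO2 (M=79.865): mol = 0.51262; Ti = 0.51262, O = 1.02524.
SiO2 (M=60.083): mol = 0.51279; Si = 0.51279, O = 1.02558.
ΣO = 2.56119; factor = 5/ΣO = 1.95222.
Ca apfu = 0.51037 × 1.95222 = 0.996.

0.996 Ca apfu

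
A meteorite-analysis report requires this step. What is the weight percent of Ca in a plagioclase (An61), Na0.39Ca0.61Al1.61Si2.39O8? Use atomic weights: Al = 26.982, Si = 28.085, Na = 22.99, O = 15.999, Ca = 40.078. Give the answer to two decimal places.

8.99 mass %

Molar mass of Na0.39Ca0.61Al1.61Si2.39O8: 0.39*22.99 + 0.61*40.078 + 1.61*26.982 + 2.39*28.085 + 8*15.999 = 271.970 g/mol.
Mass of Ca per formula unit: 0.61 × 40.078 = 24.448 g.
Weight fraction Ca = 24.448 / 271.970 = 0.0899.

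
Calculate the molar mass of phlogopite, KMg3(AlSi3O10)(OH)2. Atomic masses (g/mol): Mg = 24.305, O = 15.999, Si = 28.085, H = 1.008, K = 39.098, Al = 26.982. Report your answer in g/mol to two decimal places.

K: 1 × 39.098 = 39.0980
Mg: 3 × 24.305 = 72.9150
Al: 1 × 26.982 = 26.9820
Si: 3 × 28.085 = 84.2550
O: 12 × 15.999 = 191.9880
H: 2 × 1.008 = 2.0160
Summing the contributions gives the formula mass.

417.25 g/mol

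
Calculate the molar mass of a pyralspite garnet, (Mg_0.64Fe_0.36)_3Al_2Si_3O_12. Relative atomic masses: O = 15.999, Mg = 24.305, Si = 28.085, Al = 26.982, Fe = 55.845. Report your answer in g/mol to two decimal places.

The formula mass is the sum 1.92·24.305 + 1.08·55.845 + 2·26.982 + 3·28.085 + 12·15.999.

437.19 g/mol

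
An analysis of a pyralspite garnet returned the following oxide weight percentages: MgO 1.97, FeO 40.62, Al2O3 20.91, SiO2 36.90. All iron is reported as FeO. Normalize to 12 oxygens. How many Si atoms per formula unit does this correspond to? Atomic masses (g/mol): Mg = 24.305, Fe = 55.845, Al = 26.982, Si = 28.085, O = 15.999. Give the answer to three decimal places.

1.97 wt% MgO ÷ 40.304 g/mol = 0.04888 mol, giving 0.04888 Mg and 0.04888 O.
40.62 wt% FeO ÷ 71.844 g/mol = 0.56539 mol, giving 0.56539 Fe and 0.56539 O.
20.91 wt% Al2O3 ÷ 101.961 g/mol = 0.20508 mol, giving 0.41016 Al and 0.61524 O.
36.90 wt% SiO2 ÷ 60.083 g/mol = 0.61415 mol, giving 0.61415 Si and 1.22830 O.
Oxygen sums to 2.45781; scaling by 12/2.45781 = 4.88240 puts the formula on 12 O.
Si: 0.61415 × 4.88240 = 2.999 atoms per formula unit.

2.999 Si apfu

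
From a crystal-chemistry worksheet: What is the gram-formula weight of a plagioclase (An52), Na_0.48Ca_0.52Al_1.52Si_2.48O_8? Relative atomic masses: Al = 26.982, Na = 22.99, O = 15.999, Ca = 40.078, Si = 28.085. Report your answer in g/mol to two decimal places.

M = 0.48×22.99 + 0.52×40.078 + 1.52×26.982 + 2.48×28.085 + 8×15.999

270.53 g/mol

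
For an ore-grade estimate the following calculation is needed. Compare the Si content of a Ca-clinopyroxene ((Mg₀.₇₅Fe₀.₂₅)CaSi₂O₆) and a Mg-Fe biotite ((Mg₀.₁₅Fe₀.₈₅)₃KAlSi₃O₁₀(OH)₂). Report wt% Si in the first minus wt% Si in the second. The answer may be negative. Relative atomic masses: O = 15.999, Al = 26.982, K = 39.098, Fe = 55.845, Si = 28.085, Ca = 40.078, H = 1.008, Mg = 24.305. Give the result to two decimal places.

M((Mg₀.₇₅Fe₀.₂₅)CaSi₂O₆) = 224.432 g/mol, so wt% Si = 56.170/224.432 × 100 = 25.03%.
M((Mg₀.₁₅Fe₀.₈₅)₃KAlSi₃O₁₀(OH)₂) = 497.681 g/mol, so wt% Si = 84.255/497.681 × 100 = 16.93%.
25.03 − 16.93 = 8.10 pp.

8.10 percentage points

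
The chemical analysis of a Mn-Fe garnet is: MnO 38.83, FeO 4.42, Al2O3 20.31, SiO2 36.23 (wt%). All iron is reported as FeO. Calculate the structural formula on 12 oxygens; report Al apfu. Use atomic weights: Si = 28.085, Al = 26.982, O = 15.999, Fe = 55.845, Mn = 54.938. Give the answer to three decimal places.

38.83 wt% MnO ÷ 70.937 g/mol = 0.54739 mol, giving 0.54739 Mn and 0.54739 O.
4.42 wt% FeO ÷ 71.844 g/mol = 0.06152 mol, giving 0.06152 Fe and 0.06152 O.
20.31 wt% Al2O3 ÷ 101.961 g/mol = 0.19919 mol, giving 0.39838 Al and 0.59757 O.
36.23 wt% SiO2 ÷ 60.083 g/mol = 0.60300 mol, giving 0.60300 Si and 1.20600 O.
Oxygen sums to 2.41248; scaling by 12/2.41248 = 4.97413 puts the formula on 12 O.
Al: 0.39838 × 4.97413 = 1.982 atoms per formula unit.

1.982 Al apfu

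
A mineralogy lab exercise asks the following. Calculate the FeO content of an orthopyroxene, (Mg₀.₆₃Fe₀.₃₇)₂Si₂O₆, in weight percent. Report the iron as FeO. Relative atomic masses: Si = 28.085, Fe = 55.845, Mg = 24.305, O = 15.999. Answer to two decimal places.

23.72 wt%

Molar mass of (Mg₀.₆₃Fe₀.₃₇)₂Si₂O₆ = 1.26×24.305 + 0.74×55.845 + 2×28.085 + 6×15.999 = 224.114 g/mol.
Each formula unit contains 0.74 Fe, equivalent to 0.74/1 = 0.7400 mol FeO.
M(FeO) = 1×55.845 + 1×15.999 = 71.844 g/mol.
Mass of FeO per formula unit = 0.7400 × 71.844 = 53.165 g.
FeO wt% = 53.165 / 224.114 × 100 = 23.72%.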